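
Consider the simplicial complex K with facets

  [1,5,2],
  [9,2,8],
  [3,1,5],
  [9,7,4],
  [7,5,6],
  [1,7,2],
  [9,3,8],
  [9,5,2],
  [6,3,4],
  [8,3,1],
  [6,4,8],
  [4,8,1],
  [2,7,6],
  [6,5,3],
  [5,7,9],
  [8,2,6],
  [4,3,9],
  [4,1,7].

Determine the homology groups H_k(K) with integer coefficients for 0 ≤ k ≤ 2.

We work with the vertex ordering 1 < 2 < 3 < 4 < 5 < 6 < 7 < 8 < 9. The simplices of K, each written with vertices in increasing order, are:

  0-simplices (9): [1], [2], [3], [4], [5], [6], [7], [8], [9]
  1-simplices (27): (27 of them)
  2-simplices (18): [1,2,5], [1,2,7], [1,3,5], [1,3,8], [1,4,7], [1,4,8], [2,5,9], [2,6,7], [2,6,8], [2,8,9], [3,4,6], [3,4,9], [3,5,6], [3,8,9], [4,6,8], [4,7,9], [5,6,7], [5,7,9]

so the chain groups are C_0 ≅ Z^9, C_1 ≅ Z^27, C_2 ≅ Z^18.

The boundary map ∂_1: C_1 → C_0 sends each edge [p,q] (with p < q) to q − p.
The 9×27 boundary matrix has rank 8 and Smith normal form diag(1,1,1,1,1,1,1,1).

The boundary map ∂_2: C_2 → C_1 maps a triangle to the signed sum of its edges. For instance
  ∂[3,4,9] = [4,9] − [3,9] + [3,4],
  ∂[2,6,7] = [6,7] − [2,7] + [2,6].
The resulting 27×18 matrix has rank 18, and its Smith normal form has invariant factors (1,1,1,1,1,1,1,1,1,1,1,1,1,1,1,1,1,2).

Now H_k = ker ∂_k / im ∂_{k+1}, so:

  H_0: rank C_0 − rank ∂_1 = 9 − 8 = 1, and the invariant factors of ∂_1 are all 1, so H_0 = Z.
  H_1: rank ker ∂_1 − rank ∂_2 = (27 − 8) − 18 = 1, and ∂_2 has invariant factor 2 > 1, so H_1 = Z ⊕ Z/2Z.
  H_2: rank ker ∂_2 − rank ∂_3 = (18 − 18) − 0 = 0, and there is no ∂_3, so H_2 = 0.

As a check, the Euler characteristic is 9 − 27 + 18 = 0, which agrees with 1 − 1 + 0 = 0.

H_0 ≅ Z,  H_1 ≅ Z ⊕ Z/2Z,  H_2 = 0.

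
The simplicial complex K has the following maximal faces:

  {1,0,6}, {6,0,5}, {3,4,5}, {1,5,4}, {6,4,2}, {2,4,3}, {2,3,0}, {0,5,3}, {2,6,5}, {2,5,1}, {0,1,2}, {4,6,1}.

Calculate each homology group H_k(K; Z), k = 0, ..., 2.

H_0 ≅ Z,  H_1 ≅ Z/2,  H_2 = 0.

Fix the vertex order 0 < 1 < 2 < 3 < 4 < 5 < 6 and write every simplex with vertices in increasing order. Then dim K = 2 and the simplices of K are:

  0-simplices (7): [0], [1], [2], [3], [4], [5], [6]
  1-simplices (18): [0,1], [0,2], [0,3], [0,5], [0,6], [1,2], [1,4], [1,5], [1,6], [2,3], [2,4], [2,5], [2,6], [3,4], [3,5], [4,5], [4,6], [5,6]
  2-simplices (12): [0,1,2], [0,1,6], [0,2,3], [0,3,5], [0,5,6], [1,2,5], [1,4,5], [1,4,6], [2,3,4], [2,4,6], [2,5,6], [3,4,5]

Hence C_0 ≅ Z^7, C_1 ≅ Z^18, C_2 ≅ Z^12.

∂_1: C_1 → C_0 is given by ∂[p,q] = [q] − [p].
The resulting 7×18 matrix has rank 6, and its Smith normal form has invariant factors (1,1,1,1,1,1).

∂_2: C_2 → C_1 maps a triangle to the signed sum of its edges. For instance
  ∂[0,1,2] = [1,2] − [0,2] + [0,1],
  ∂[1,4,5] = [4,5] − [1,5] + [1,4].
This gives a 18×12 integer matrix of rank 12; reducing to Smith normal form yields diagonal entries (1,1,1,1,1,1,1,1,1,1,1,2).

Computing H_k = (kernel of ∂_k) / (image of ∂_{k+1}):

  H_0: rank C_0 − rank ∂_1 = 7 − 6 = 1, and the invariant factors of ∂_1 are all 1, so H_0 ≅ Z.
  H_1: rank ker ∂_1 − rank ∂_2 = (18 − 6) − 12 = 0, and ∂_2 has invariant factor 2 > 1, so H_1 ≅ Z/2.
  H_2: rank ker ∂_2 − rank ∂_3 = (12 − 12) − 0 = 0, and there is no ∂_3, so H_2 ≅ 0.

(K is a triangulation of the real projective plane RP^2.)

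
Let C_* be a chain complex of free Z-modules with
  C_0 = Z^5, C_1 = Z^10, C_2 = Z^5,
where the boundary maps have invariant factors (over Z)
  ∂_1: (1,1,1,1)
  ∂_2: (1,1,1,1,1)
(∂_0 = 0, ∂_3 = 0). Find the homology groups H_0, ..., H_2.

H_0 = Z,  H_1 = Z,  H_2 = 0.

H_0: b_0 = 5 − 0 − 4 = 1; torsion from ∂_1 factors > 1: none. So H_0 = Z.
H_1: b_1 = 10 − 4 − 5 = 1; torsion from ∂_2 factors > 1: none. So H_1 = Z.
H_2: b_2 = 5 − 5 − 0 = 0; torsion from ∂_3 factors > 1: none. So H_2 = 0.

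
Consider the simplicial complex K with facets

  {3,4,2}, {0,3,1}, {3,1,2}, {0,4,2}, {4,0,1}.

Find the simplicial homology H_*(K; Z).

H_0 = Z,  H_1 = Z,  H_2 = 0.

Fix the vertex order 0 < 1 < 2 < 3 < 4 and write every simplex with vertices in increasing order. Then dim K = 2 and the simplices of K are:

  0-simplices (5): [0], [1], [2], [3], [4]
  1-simplices (10): [0,1], [0,2], [0,3], [0,4], [1,2], [1,3], [1,4], [2,3], [2,4], [3,4]
  2-simplices (5): [0,1,3], [0,1,4], [0,2,4], [1,2,3], [2,3,4]

so the chain groups are C_0 ≅ Z^5, C_1 ≅ Z^10, C_2 ≅ Z^5.

Boundary ∂_1: C_1 → C_0 sends each edge [p,q] (with p < q) to q − p.
The resulting 5×10 matrix has rank 4, and its Smith normal form has invariant factors (1,1,1,1).

The boundary map ∂_2: C_2 → C_1 maps a triangle to the signed sum of its edges. For instance
  ∂[0,2,4] = [2,4] − [0,4] + [0,2],
  ∂[1,2,3] = [2,3] − [1,3] + [1,2].
The resulting 10×5 matrix has rank 5, and its Smith normal form has invariant factors (1,1,1,1,1).

Now H_k = ker ∂_k / im ∂_{k+1}, so:

  H_0: rank C_0 − rank ∂_1 = 5 − 4 = 1, and the invariant factors of ∂_1 are all 1, so H_0 ≅ Z.
  H_1: rank ker ∂_1 − rank ∂_2 = (10 − 4) − 5 = 1, and the invariant factors of ∂_2 are all 1, so H_1 ≅ Z.
  H_2: rank ker ∂_2 − rank ∂_3 = (5 − 5) − 0 = 0, and there is no ∂_3, so H_2 ≅ 0.

As a check, the Euler characteristic is 5 − 10 + 5 = 0, which agrees with 1 − 1 + 0 = 0.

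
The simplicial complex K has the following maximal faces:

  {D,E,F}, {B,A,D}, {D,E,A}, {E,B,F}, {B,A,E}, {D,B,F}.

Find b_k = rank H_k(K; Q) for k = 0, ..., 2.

b_0 = 1, b_1 = 0, b_2 = 1.

We work with the vertex ordering A < B < D < E < F. The simplices of K, each written with vertices in increasing order, are:

  0-simplices (5): A, B, D, E, F
  1-simplices (9): AB, AD, AE, BD, BE, BF, DE, DF, EF
  2-simplices (6): ABD, ABE, ADE, BDF, BEF, DEF

so the chain groups are C_0 ≅ Z^5, C_1 ≅ Z^9, C_2 ≅ Z^6.

Boundary ∂_1: C_1 → C_0 maps an edge to its endpoints' difference, ∂[p,q] = q − p.
The resulting 5×9 matrix has rank 4, and its Smith normal form has invariant factors (1,1,1,1).

Boundary ∂_2: C_2 → C_1 sends each 2-simplex [p,q,r] to [q,r] − [p,r] + [p,q]. For instance
  ∂BDF = DF − BF + BD,
  ∂BEF = EF − BF + BE.
This gives a 9×6 integer matrix of rank 5; reducing to Smith normal form yields diagonal entries (1,1,1,1,1).

Now H_k = ker ∂_k / im ∂_{k+1}, so:

  H_0: rank C_0 − rank ∂_1 = 5 − 4 = 1, and the invariant factors of ∂_1 are all 1, so H_0 = Z.
  H_1: rank ker ∂_1 − rank ∂_2 = (9 − 4) − 5 = 0, and the invariant factors of ∂_2 are all 1, so H_1 = 0.
  H_2: rank ker ∂_2 − rank ∂_3 = (6 − 5) − 0 = 1, and there is no ∂_3, so H_2 = Z.

(K is a triangulation of the 2-sphere S^2.)

Hence the Betti numbers are b_0 = 1, b_1 = 0, b_2 = 1.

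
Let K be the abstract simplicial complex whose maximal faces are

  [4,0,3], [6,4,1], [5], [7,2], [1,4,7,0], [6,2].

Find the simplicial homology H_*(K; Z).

H_0 ≅ Z^2,  H_1 ≅ Z,  H_2 = 0,  H_3 = 0.

We work with the vertex ordering 0 < 1 < 2 < 3 < 4 < 5 < 6 < 7. The simplices of K, each written with vertices in increasing order, are:

  0-simplices (8): [0], [1], [2], [3], [4], [5], [6], [7]
  1-simplices (12): [0,1], [0,3], [0,4], [0,7], [1,4], [1,6], [1,7], [2,6], [2,7], [3,4], [4,6], [4,7]
  2-simplices (6): [0,1,4], [0,1,7], [0,3,4], [0,4,7], [1,4,6], [1,4,7]
  3-simplices (1): [0,1,4,7]

so the chain groups are C_0 ≅ Z^8, C_1 ≅ Z^12, C_2 ≅ Z^6, C_3 ≅ Z^1.

∂_1: C_1 → C_0 maps an edge to its endpoints' difference, ∂[p,q] = q − p.
This gives a 8×12 integer matrix of rank 6; reducing to Smith normal form yields diagonal entries (1,1,1,1,1,1).

∂_2: C_2 → C_1 maps a triangle to the signed sum of its edges. For instance
  ∂[0,1,7] = [1,7] − [0,7] + [0,1],
  ∂[1,4,6] = [4,6] − [1,6] + [1,4].
The 12×6 boundary matrix has rank 5 and Smith normal form diag(1,1,1,1,1).

The boundary map ∂_3: C_3 → C_2 sends each 3-simplex σ to the alternating sum Σ_i (−1)^i (σ with its i-th vertex removed). For instance
  ∂[0,1,4,7] = [1,4,7] − [0,4,7] + [0,1,7] − [0,1,4].
The 6×1 boundary matrix has rank 1 and Smith normal form diag(1).

Now H_k = ker ∂_k / im ∂_{k+1}, so:

  H_0: rank C_0 − rank ∂_1 = 8 − 6 = 2, and the invariant factors of ∂_1 are all 1, so H_0 ≅ Z^2.
  H_1: rank ker ∂_1 − rank ∂_2 = (12 − 6) − 5 = 1, and the invariant factors of ∂_2 are all 1, so H_1 ≅ Z.
  H_2: rank ker ∂_2 − rank ∂_3 = (6 − 5) − 1 = 0, and the invariant factors of ∂_3 are all 1, so H_2 ≅ 0.
  H_3: rank ker ∂_3 − rank ∂_4 = (1 − 1) − 0 = 0, and there is no ∂_4, so H_3 ≅ 0.

As a check, the Euler characteristic is 8 − 12 + 6 − 1 = 1, which agrees with 2 − 1 + 0 − 0 = 1.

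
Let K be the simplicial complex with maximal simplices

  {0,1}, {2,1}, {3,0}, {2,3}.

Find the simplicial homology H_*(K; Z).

H_0 ≅ Z,  H_1 ≅ Z.

Take the total order 0 < 1 < 2 < 3 on the vertex set. Then K (dimension 1) consists of the simplices:

  0-simplices (4): [0], [1], [2], [3]
  1-simplices (4): [0,1], [0,3], [1,2], [2,3]

Hence C_0 ≅ Z^4, C_1 ≅ Z^4.

∂_1: C_1 → C_0 is given by ∂[p,q] = [q] − [p]. For instance
  ∂[0,1] = [1] − [0].
The 4×4 boundary matrix has rank 3 and Smith normal form diag(1,1,1).

Computing H_k = (kernel of ∂_k) / (image of ∂_{k+1}):

  H_0: rank C_0 − rank ∂_1 = 4 − 3 = 1, and the invariant factors of ∂_1 are all 1, so H_0 ≅ Z.
  H_1: rank ker ∂_1 − rank ∂_2 = (4 − 3) − 0 = 1, and there is no ∂_2, so H_1 ≅ Z.

As a check, the Euler characteristic is 4 − 4 = 0, which agrees with 1 − 1 = 0.
(K is a triangulation of the circle S^1.)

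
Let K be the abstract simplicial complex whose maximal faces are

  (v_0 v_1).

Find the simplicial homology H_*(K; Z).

H_0 = Z,  H_1 = 0.

Order the vertices as v_0 < v_1. Listing each simplex with vertices in this order, K has dimension 1 with simplices:

  0-simplices (2): [v_0], [v_1]
  1-simplices (1): [v_0,v_1]

giving chain groups C_0 ≅ Z^2, C_1 ≅ Z^1.

∂_1: C_1 → C_0 sends each edge [p,q] (with p < q) to q − p. For instance
  ∂[v_0,v_1] = [v_1] − [v_0].
The 2×1 boundary matrix has rank 1 and Smith normal form diag(1).

Now H_k = ker ∂_k / im ∂_{k+1}, so:

  H_0: rank C_0 − rank ∂_1 = 2 − 1 = 1, and the invariant factors of ∂_1 are all 1, so H_0 ≅ Z.
  H_1: rank ker ∂_1 − rank ∂_2 = (1 − 1) − 0 = 0, and there is no ∂_2, so H_1 ≅ 0.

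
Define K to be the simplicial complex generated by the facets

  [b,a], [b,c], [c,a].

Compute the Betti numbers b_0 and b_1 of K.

Fix the vertex order a < b < c and write every simplex with vertices in increasing order. Then dim K = 1 and the simplices of K are:

  0-simplices (3): a, b, c
  1-simplices (3): ab, ac, bc

so the chain groups are C_0 ≅ Z^3, C_1 ≅ Z^3.

∂_1: C_1 → C_0 is given by ∂[p,q] = [q] − [p].
The 3×3 boundary matrix has rank 2 and Smith normal form diag(1,1).

Computing H_k = (kernel of ∂_k) / (image of ∂_{k+1}):

  H_0: rank C_0 − rank ∂_1 = 3 − 2 = 1, and the invariant factors of ∂_1 are all 1, so H_0 ≅ Z.
  H_1: rank ker ∂_1 − rank ∂_2 = (3 − 2) − 0 = 1, and there is no ∂_2, so H_1 ≅ Z.

As a check, the Euler characteristic is 3 − 3 = 0, which agrees with 1 − 1 = 0.

Hence the Betti numbers are b_0 = 1, b_1 = 1.

b_0 = 1, b_1 = 1.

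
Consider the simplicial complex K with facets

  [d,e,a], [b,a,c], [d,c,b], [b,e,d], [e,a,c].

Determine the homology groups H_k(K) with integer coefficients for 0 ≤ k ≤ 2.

K has 5 vertices, 10 edges, 5 triangles.
rank ∂_0 = 0, rank ∂_1 = 4 ⇒ b_0 = 5 − 0 − 4 = 1; all invariant factors of ∂_1 are 1 so no torsion. So H_0 = Z.
rank ∂_1 = 4, rank ∂_2 = 5 ⇒ b_1 = 10 − 4 − 5 = 1; all invariant factors of ∂_2 are 1 so no torsion. So H_1 = Z.
rank ∂_2 = 5, rank ∂_3 = 0 ⇒ b_2 = 5 − 5 − 0 = 0. So H_2 = 0.

H_0 ≅ Z,  H_1 ≅ Z,  H_2 = 0.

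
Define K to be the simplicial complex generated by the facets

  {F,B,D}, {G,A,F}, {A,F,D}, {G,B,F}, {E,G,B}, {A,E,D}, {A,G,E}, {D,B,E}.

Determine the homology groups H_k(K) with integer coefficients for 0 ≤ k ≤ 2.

H_0 ≅ Z,  H_1 = 0,  H_2 ≅ Z.

Fix the vertex order A < B < D < E < F < G and write every simplex with vertices in increasing order. Then dim K = 2 and the simplices of K are:

  0-simplices (6): A, B, D, E, F, G
  1-simplices (12): AD, AE, AF, AG, BD, BE, BF, BG, DE, DF, EG, FG
  2-simplices (8): ADE, ADF, AEG, AFG, BDE, BDF, BEG, BFG

so the chain groups are C_0 ≅ Z^6, C_1 ≅ Z^12, C_2 ≅ Z^8.

∂_1: C_1 → C_0 sends each edge [p,q] (with p < q) to q − p. For instance
  ∂BF = F − B.
The resulting 6×12 matrix has rank 5, and its Smith normal form has invariant factors (1,1,1,1,1).

The boundary map ∂_2: C_2 → C_1 acts by ∂[p,q,r] = [q,r] − [p,r] + [p,q]. For instance
  ∂BEG = EG − BG + BE,
  ∂AEG = EG − AG + AE.
The resulting 12×8 matrix has rank 7, and its Smith normal form has invariant factors (1,1,1,1,1,1,1).

Reading off H_k = ker ∂_k / im ∂_{k+1}:

  H_0: rank C_0 − rank ∂_1 = 6 − 5 = 1, and the invariant factors of ∂_1 are all 1, so H_0 ≅ Z.
  H_1: rank ker ∂_1 − rank ∂_2 = (12 − 5) − 7 = 0, and the invariant factors of ∂_2 are all 1, so H_1 ≅ 0.
  H_2: rank ker ∂_2 − rank ∂_3 = (8 − 7) − 0 = 1, and there is no ∂_3, so H_2 ≅ Z.

As a check, the Euler characteristic is 6 − 12 + 8 = 2, which agrees with 1 − 0 + 1 = 2.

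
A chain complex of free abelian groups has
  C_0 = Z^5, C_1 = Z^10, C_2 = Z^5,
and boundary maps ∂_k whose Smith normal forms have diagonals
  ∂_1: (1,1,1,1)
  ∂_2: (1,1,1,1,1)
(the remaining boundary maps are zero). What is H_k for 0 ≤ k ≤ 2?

H_0 = Z,  H_1 = Z,  H_2 = 0.

H_0: b_0 = 5 − 0 − 4 = 1; torsion from ∂_1 factors > 1: none. So H_0 = Z.
H_1: b_1 = 10 − 4 − 5 = 1; torsion from ∂_2 factors > 1: none. So H_1 = Z.
H_2: b_2 = 5 − 5 − 0 = 0; torsion from ∂_3 factors > 1: none. So H_2 = 0.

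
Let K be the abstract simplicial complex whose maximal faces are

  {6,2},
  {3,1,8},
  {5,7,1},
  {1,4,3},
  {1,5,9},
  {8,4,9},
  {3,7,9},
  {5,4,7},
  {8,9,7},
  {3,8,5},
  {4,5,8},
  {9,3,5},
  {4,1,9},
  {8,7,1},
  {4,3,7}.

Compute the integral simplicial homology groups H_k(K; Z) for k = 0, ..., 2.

Fix the vertex order 1 < 2 < 3 < 4 < 5 < 6 < 7 < 8 < 9 and write every simplex with vertices in increasing order. Then dim K = 2 and the simplices of K are:

  0-simplices (9): [1], [2], [3], [4], [5], [6], [7], [8], [9]
  1-simplices (22): [1,3], [1,4], [1,5], [1,7], [1,8], [1,9], [2,6], [3,4], [3,5], [3,7], [3,8], [3,9], [4,5], [4,7], [4,8], [4,9], [5,7], [5,8], [5,9], [7,8], [7,9], [8,9]
  2-simplices (14): [1,3,4], [1,3,8], [1,4,9], [1,5,7], [1,5,9], [1,7,8], [3,4,7], [3,5,8], [3,5,9], [3,7,9], [4,5,7], [4,5,8], [4,8,9], [7,8,9]

so the chain groups are C_0 ≅ Z^9, C_1 ≅ Z^22, C_2 ≅ Z^14.

The boundary map ∂_1: C_1 → C_0 sends each edge [p,q] (with p < q) to q − p. For instance
  ∂[1,4] = [4] − [1].
As a 9×22 matrix over Z this has rank 7, with invariant factors (1,1,1,1,1,1,1).

The boundary map ∂_2: C_2 → C_1 sends each 2-simplex [p,q,r] to [q,r] − [p,r] + [p,q]. For instance
  ∂[1,4,9] = [4,9] − [1,9] + [1,4],
  ∂[1,5,7] = [5,7] − [1,7] + [1,5].
As a 22×14 matrix over Z this has rank 13, with invariant factors (1,1,1,1,1,1,1,1,1,1,1,1,1).

Reading off H_k = ker ∂_k / im ∂_{k+1}:

  H_0: rank C_0 − rank ∂_1 = 9 − 7 = 2, and the invariant factors of ∂_1 are all 1, so H_0 = Z^2.
  H_1: rank ker ∂_1 − rank ∂_2 = (22 − 7) − 13 = 2, and the invariant factors of ∂_2 are all 1, so H_1 = Z^2.
  H_2: rank ker ∂_2 − rank ∂_3 = (14 − 13) − 0 = 1, and there is no ∂_3, so H_2 = Z.

As a check, the Euler characteristic is 9 − 22 + 14 = 1, which agrees with 2 − 2 + 1 = 1.

H_0 ≅ Z^2,  H_1 ≅ Z^2,  H_2 ≅ Z.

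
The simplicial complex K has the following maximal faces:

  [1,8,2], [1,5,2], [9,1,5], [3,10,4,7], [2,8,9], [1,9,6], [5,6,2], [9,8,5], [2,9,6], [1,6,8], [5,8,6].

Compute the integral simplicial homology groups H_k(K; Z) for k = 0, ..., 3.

Order the vertices as 1 < 2 < 3 < 4 < 5 < 6 < 7 < 8 < 9 < 10. Listing each simplex with vertices in this order, K has dimension 3 with simplices:

  0-simplices (10): [1], [2], [3], [4], [5], [6], [7], [8], [9], [10]
  1-simplices (21): [1,2], [1,5], [1,6], [1,8], [1,9], [2,5], [2,6], [2,8], [2,9], [3,4], [3,7], [3,10], [4,7], [4,10], [5,6], [5,8], [5,9], [6,8], [6,9], [7,10], [8,9]
  2-simplices (14): [1,2,5], [1,2,8], [1,5,9], [1,6,8], [1,6,9], [2,5,6], [2,6,9], [2,8,9], [3,4,7], [3,4,10], [3,7,10], [4,7,10], [5,6,8], [5,8,9]
  3-simplices (1): [3,4,7,10]

so the chain groups are C_0 ≅ Z^10, C_1 ≅ Z^21, C_2 ≅ Z^14, C_3 ≅ Z^1.

Boundary ∂_1: C_1 → C_0 maps an edge to its endpoints' difference, ∂[p,q] = q − p. For instance
  ∂[4,10] = [10] − [4].
As a 10×21 matrix over Z this has rank 8, with invariant factors (1,1,1,1,1,1,1,1).

∂_2: C_2 → C_1 maps a triangle to the signed sum of its edges. For instance
  ∂[3,4,10] = [4,10] − [3,10] + [3,4],
  ∂[2,6,9] = [6,9] − [2,9] + [2,6].
The 21×14 boundary matrix has rank 13 and Smith normal form diag(1,1,1,1,1,1,1,1,1,1,1,1,2).

The boundary map ∂_3: C_3 → C_2 sends each 3-simplex σ to the alternating sum Σ_i (−1)^i (σ with its i-th vertex removed). For instance
  ∂[3,4,7,10] = [4,7,10] − [3,7,10] + [3,4,10] − [3,4,7].
The 14×1 boundary matrix has rank 1 and Smith normal form diag(1).

Computing H_k = (kernel of ∂_k) / (image of ∂_{k+1}):

  H_0: rank C_0 − rank ∂_1 = 10 − 8 = 2, and the invariant factors of ∂_1 are all 1, so H_0 ≅ Z^2.
  H_1: rank ker ∂_1 − rank ∂_2 = (21 − 8) − 13 = 0, and ∂_2 has invariant factor 2 > 1, so H_1 ≅ Z/2Z.
  H_2: rank ker ∂_2 − rank ∂_3 = (14 − 13) − 1 = 0, and the invariant factors of ∂_3 are all 1, so H_2 ≅ 0.
  H_3: rank ker ∂_3 − rank ∂_4 = (1 − 1) − 0 = 0, and there is no ∂_4, so H_3 ≅ 0.

(K is a triangulation of the disjoint union of the 3-simplex and the real projective plane RP^2.)

H_0 ≅ Z^2,  H_1 ≅ Z/2Z,  H_2 = 0,  H_3 = 0.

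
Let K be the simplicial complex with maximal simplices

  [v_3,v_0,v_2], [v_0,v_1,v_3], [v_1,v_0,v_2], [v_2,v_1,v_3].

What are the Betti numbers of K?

b_0 = 1, b_1 = 0, b_2 = 1.

Fix the vertex order v_0 < v_1 < v_2 < v_3 and write every simplex with vertices in increasing order. Then dim K = 2 and the simplices of K are:

  0-simplices (4): [v_0], [v_1], [v_2], [v_3]
  1-simplices (6): [v_0,v_1], [v_0,v_2], [v_0,v_3], [v_1,v_2], [v_1,v_3], [v_2,v_3]
  2-simplices (4): [v_0,v_1,v_2], [v_0,v_1,v_3], [v_0,v_2,v_3], [v_1,v_2,v_3]

Hence C_0 ≅ Z^4, C_1 ≅ Z^6, C_2 ≅ Z^4.

∂_1: C_1 → C_0 is given by ∂[p,q] = [q] − [p]. For instance
  ∂[v_0,v_1] = [v_1] − [v_0].
The resulting 4×6 matrix has rank 3, and its Smith normal form has invariant factors (1,1,1).

∂_2: C_2 → C_1 maps a triangle to the signed sum of its edges. For instance
  ∂[v_0,v_2,v_3] = [v_2,v_3] − [v_0,v_3] + [v_0,v_2],
  ∂[v_1,v_2,v_3] = [v_2,v_3] − [v_1,v_3] + [v_1,v_2].
The resulting 6×4 matrix has rank 3, and its Smith normal form has invariant factors (1,1,1).

Computing H_k = (kernel of ∂_k) / (image of ∂_{k+1}):

  H_0: rank C_0 − rank ∂_1 = 4 − 3 = 1, and the invariant factors of ∂_1 are all 1, so H_0 ≅ Z.
  H_1: rank ker ∂_1 − rank ∂_2 = (6 − 3) − 3 = 0, and the invariant factors of ∂_2 are all 1, so H_1 ≅ 0.
  H_2: rank ker ∂_2 − rank ∂_3 = (4 − 3) − 0 = 1, and there is no ∂_3, so H_2 ≅ Z.

Hence the Betti numbers are b_0 = 1, b_1 = 0, b_2 = 1.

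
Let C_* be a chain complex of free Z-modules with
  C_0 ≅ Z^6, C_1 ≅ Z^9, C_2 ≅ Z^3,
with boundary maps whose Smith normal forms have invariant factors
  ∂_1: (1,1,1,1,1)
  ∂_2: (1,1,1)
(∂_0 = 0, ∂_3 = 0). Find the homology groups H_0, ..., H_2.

H_0: b_0 = 6 − 0 − 5 = 1; torsion from ∂_1 factors > 1: none. So H_0 = Z.
H_1: b_1 = 9 − 5 − 3 = 1; torsion from ∂_2 factors > 1: none. So H_1 = Z.
H_2: b_2 = 3 − 3 − 0 = 0; torsion from ∂_3 factors > 1: none. So H_2 = 0.

H_0 = Z,  H_1 = Z,  H_2 = 0.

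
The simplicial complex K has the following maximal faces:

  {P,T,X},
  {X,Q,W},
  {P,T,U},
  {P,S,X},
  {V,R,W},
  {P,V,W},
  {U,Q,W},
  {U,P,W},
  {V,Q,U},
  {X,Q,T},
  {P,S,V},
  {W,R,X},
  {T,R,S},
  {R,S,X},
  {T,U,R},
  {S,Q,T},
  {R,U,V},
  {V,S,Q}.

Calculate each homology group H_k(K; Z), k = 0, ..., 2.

H_0 ≅ Z,  H_1 ≅ Z ⊕ Z/2Z,  H_2 = 0.

We work with the vertex ordering P < Q < R < S < T < U < V < W < X. The simplices of K, each written with vertices in increasing order, are:

  0-simplices (9): P, Q, R, S, T, U, V, W, X
  1-simplices (27): PS, PT, PU, PV, PW, PX, QS, QT, QU, QV, QW, QX, RS, RT, RU, RV, RW, RX, ST, SV, SX, TU, TX, UV, UW, VW, WX
  2-simplices (18): PSV, PSX, PTU, PTX, PUW, PVW, QST, QSV, QTX, QUV, QUW, QWX, RST, RSX, RTU, RUV, RVW, RWX

so the chain groups are C_0 ≅ Z^9, C_1 ≅ Z^27, C_2 ≅ Z^18.

∂_1: C_1 → C_0 sends each edge [p,q] (with p < q) to q − p. For instance
  ∂RW = W − R.
As a 9×27 matrix over Z this has rank 8, with invariant factors (1,1,1,1,1,1,1,1).

Boundary ∂_2: C_2 → C_1 sends each 2-simplex [p,q,r] to [q,r] − [p,r] + [p,q]. For instance
  ∂PVW = VW − PW + PV,
  ∂QWX = WX − QX + QW.
As a 27×18 matrix over Z this has rank 18, with invariant factors (1,1,1,1,1,1,1,1,1,1,1,1,1,1,1,1,1,2).

Now H_k = ker ∂_k / im ∂_{k+1}, so:

  H_0: rank C_0 − rank ∂_1 = 9 − 8 = 1, and the invariant factors of ∂_1 are all 1, so H_0 = Z.
  H_1: rank ker ∂_1 − rank ∂_2 = (27 − 8) − 18 = 1, and ∂_2 has invariant factor 2 > 1, so H_1 = Z ⊕ Z/2Z.
  H_2: rank ker ∂_2 − rank ∂_3 = (18 − 18) − 0 = 0, and there is no ∂_3, so H_2 = 0.

(K is a triangulation of the Klein bottle.)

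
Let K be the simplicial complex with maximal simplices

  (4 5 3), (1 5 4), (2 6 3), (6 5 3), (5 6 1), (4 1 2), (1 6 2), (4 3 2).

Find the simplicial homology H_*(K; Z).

K has 6 vertices, 12 edges, 8 triangles.
rank ∂_0 = 0, rank ∂_1 = 5 ⇒ b_0 = 6 − 0 − 5 = 1; all invariant factors of ∂_1 are 1 so no torsion. So H_0 = Z.
rank ∂_1 = 5, rank ∂_2 = 7 ⇒ b_1 = 12 − 5 − 7 = 0; all invariant factors of ∂_2 are 1 so no torsion. So H_1 = 0.
rank ∂_2 = 7, rank ∂_3 = 0 ⇒ b_2 = 8 − 7 − 0 = 1. So H_2 = Z.

H_0 = Z,  H_1 = 0,  H_2 = Z.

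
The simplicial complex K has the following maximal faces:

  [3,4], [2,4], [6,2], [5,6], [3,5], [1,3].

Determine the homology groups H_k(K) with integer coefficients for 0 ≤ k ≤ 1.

H_0 ≅ Z,  H_1 ≅ Z.

Fix the vertex order 1 < 2 < 3 < 4 < 5 < 6 and write every simplex with vertices in increasing order. Then dim K = 1 and the simplices of K are:

  0-simplices (6): [1], [2], [3], [4], [5], [6]
  1-simplices (6): [1,3], [2,4], [2,6], [3,4], [3,5], [5,6]

so the chain groups are C_0 ≅ Z^6, C_1 ≅ Z^6.

Boundary ∂_1: C_1 → C_0 maps an edge to its endpoints' difference, ∂[p,q] = q − p. For instance
  ∂[3,5] = [5] − [3].
The 6×6 boundary matrix has rank 5 and Smith normal form diag(1,1,1,1,1).

From H_k ≅ ker(∂_k) / im(∂_{k+1}) we obtain:

  H_0: rank C_0 − rank ∂_1 = 6 − 5 = 1, and the invariant factors of ∂_1 are all 1, so H_0 = Z.
  H_1: rank ker ∂_1 − rank ∂_2 = (6 − 5) − 0 = 1, and there is no ∂_2, so H_1 = Z.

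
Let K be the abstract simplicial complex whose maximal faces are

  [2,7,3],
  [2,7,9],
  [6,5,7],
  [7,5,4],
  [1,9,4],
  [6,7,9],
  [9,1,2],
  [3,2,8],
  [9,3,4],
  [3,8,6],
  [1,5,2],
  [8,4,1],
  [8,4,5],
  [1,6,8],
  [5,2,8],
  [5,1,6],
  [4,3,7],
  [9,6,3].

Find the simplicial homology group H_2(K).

H_2 = 0.

We work with the vertex ordering 1 < 2 < 3 < 4 < 5 < 6 < 7 < 8 < 9. The simplices of K, each written with vertices in increasing order, are:

  0-simplices (9): [1], [2], [3], [4], [5], [6], [7], [8], [9]
  1-simplices (27): (27 of them)
  2-simplices (18): [1,2,5], [1,2,9], [1,4,8], [1,4,9], [1,5,6], [1,6,8], [2,3,7], [2,3,8], [2,5,8], [2,7,9], [3,4,7], [3,4,9], [3,6,8], [3,6,9], [4,5,7], [4,5,8], [5,6,7], [6,7,9]

Hence C_0 ≅ Z^9, C_1 ≅ Z^27, C_2 ≅ Z^18.

Boundary ∂_1: C_1 → C_0 is given by ∂[p,q] = [q] − [p]. For instance
  ∂[1,2] = [2] − [1].
As a 9×27 matrix over Z this has rank 8, with invariant factors (1,1,1,1,1,1,1,1).

The boundary map ∂_2: C_2 → C_1 acts by ∂[p,q,r] = [q,r] − [p,r] + [p,q]. For instance
  ∂[3,6,8] = [6,8] − [3,8] + [3,6],
  ∂[3,6,9] = [6,9] − [3,9] + [3,6].
As a 27×18 matrix over Z this has rank 18, with invariant factors (1,1,1,1,1,1,1,1,1,1,1,1,1,1,1,1,1,2).

Computing H_k = (kernel of ∂_k) / (image of ∂_{k+1}):

  H_2: rank ker ∂_2 − rank ∂_3 = (18 − 18) − 0 = 0, and there is no ∂_3, so H_2 ≅ 0.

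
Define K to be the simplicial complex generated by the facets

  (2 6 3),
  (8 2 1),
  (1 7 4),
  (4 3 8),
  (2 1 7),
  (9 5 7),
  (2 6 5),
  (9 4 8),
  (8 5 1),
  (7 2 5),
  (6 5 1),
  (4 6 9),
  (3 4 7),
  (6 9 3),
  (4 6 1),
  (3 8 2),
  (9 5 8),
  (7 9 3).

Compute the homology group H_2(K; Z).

H_2 = 0.

We work with the vertex ordering 1 < 2 < 3 < 4 < 5 < 6 < 7 < 8 < 9. The simplices of K, each written with vertices in increasing order, are:

  0-simplices (9): [1], [2], [3], [4], [5], [6], [7], [8], [9]
  1-simplices (27): (27 of them)
  2-simplices (18): [1,2,7], [1,2,8], [1,4,6], [1,4,7], [1,5,6], [1,5,8], [2,3,6], [2,3,8], [2,5,6], [2,5,7], [3,4,7], [3,4,8], [3,6,9], [3,7,9], [4,6,9], [4,8,9], [5,7,9], [5,8,9]

so the chain groups are C_0 ≅ Z^9, C_1 ≅ Z^27, C_2 ≅ Z^18.

∂_1: C_1 → C_0 sends each edge [p,q] (with p < q) to q − p. For instance
  ∂[1,2] = [2] − [1].
This gives a 9×27 integer matrix of rank 8; reducing to Smith normal form yields diagonal entries (1,1,1,1,1,1,1,1).

The boundary map ∂_2: C_2 → C_1 acts by ∂[p,q,r] = [q,r] − [p,r] + [p,q]. For instance
  ∂[4,6,9] = [6,9] − [4,9] + [4,6],
  ∂[1,4,7] = [4,7] − [1,7] + [1,4].
The resulting 27×18 matrix has rank 18, and its Smith normal form has invariant factors (1,1,1,1,1,1,1,1,1,1,1,1,1,1,1,1,1,2).

Computing H_k = (kernel of ∂_k) / (image of ∂_{k+1}):

  H_2: rank ker ∂_2 − rank ∂_3 = (18 − 18) − 0 = 0, and there is no ∂_3, so H_2 ≅ 0.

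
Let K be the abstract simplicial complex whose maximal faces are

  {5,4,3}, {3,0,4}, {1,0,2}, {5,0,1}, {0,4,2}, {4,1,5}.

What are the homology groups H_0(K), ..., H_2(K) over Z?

Take the total order 0 < 1 < 2 < 3 < 4 < 5 on the vertex set. Then K (dimension 2) consists of the simplices:

  0-simplices (6): [0], [1], [2], [3], [4], [5]
  1-simplices (12): [0,1], [0,2], [0,3], [0,4], [0,5], [1,2], [1,4], [1,5], [2,4], [3,4], [3,5], [4,5]
  2-simplices (6): [0,1,2], [0,1,5], [0,2,4], [0,3,4], [1,4,5], [3,4,5]

Hence C_0 ≅ Z^6, C_1 ≅ Z^12, C_2 ≅ Z^6.

Boundary ∂_1: C_1 → C_0 sends each edge [p,q] (with p < q) to q − p. For instance
  ∂[1,2] = [2] − [1].
The 6×12 boundary matrix has rank 5 and Smith normal form diag(1,1,1,1,1).

The boundary map ∂_2: C_2 → C_1 sends each 2-simplex [p,q,r] to [q,r] − [p,r] + [p,q]. For instance
  ∂[0,2,4] = [2,4] − [0,4] + [0,2],
  ∂[1,4,5] = [4,5] − [1,5] + [1,4].
As a 12×6 matrix over Z this has rank 6, with invariant factors (1,1,1,1,1,1).

Now H_k = ker ∂_k / im ∂_{k+1}, so:

  H_0: rank C_0 − rank ∂_1 = 6 − 5 = 1, and the invariant factors of ∂_1 are all 1, so H_0 ≅ Z.
  H_1: rank ker ∂_1 − rank ∂_2 = (12 − 5) − 6 = 1, and the invariant factors of ∂_2 are all 1, so H_1 ≅ Z.
  H_2: rank ker ∂_2 − rank ∂_3 = (6 − 6) − 0 = 0, and there is no ∂_3, so H_2 ≅ 0.

H_0 = Z,  H_1 = Z,  H_2 = 0.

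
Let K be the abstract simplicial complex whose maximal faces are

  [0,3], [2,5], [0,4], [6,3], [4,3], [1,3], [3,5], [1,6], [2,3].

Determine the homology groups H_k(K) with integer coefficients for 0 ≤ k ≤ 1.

Fix the vertex order 0 < 1 < 2 < 3 < 4 < 5 < 6 and write every simplex with vertices in increasing order. Then dim K = 1 and the simplices of K are:

  0-simplices (7): [0], [1], [2], [3], [4], [5], [6]
  1-simplices (9): [0,3], [0,4], [1,3], [1,6], [2,3], [2,5], [3,4], [3,5], [3,6]

so the chain groups are C_0 ≅ Z^7, C_1 ≅ Z^9.

∂_1: C_1 → C_0 maps an edge to its endpoints' difference, ∂[p,q] = q − p. For instance
  ∂[2,3] = [3] − [2].
As a 7×9 matrix over Z this has rank 6, with invariant factors (1,1,1,1,1,1).

Computing H_k = (kernel of ∂_k) / (image of ∂_{k+1}):

  H_0: rank C_0 − rank ∂_1 = 7 − 6 = 1, and the invariant factors of ∂_1 are all 1, so H_0 ≅ Z.
  H_1: rank ker ∂_1 − rank ∂_2 = (9 − 6) − 0 = 3, and there is no ∂_2, so H_1 ≅ Z^3.

As a check, the Euler characteristic is 7 − 9 = -2, which agrees with 1 − 3 = -2.

H_0 ≅ Z,  H_1 ≅ Z^3.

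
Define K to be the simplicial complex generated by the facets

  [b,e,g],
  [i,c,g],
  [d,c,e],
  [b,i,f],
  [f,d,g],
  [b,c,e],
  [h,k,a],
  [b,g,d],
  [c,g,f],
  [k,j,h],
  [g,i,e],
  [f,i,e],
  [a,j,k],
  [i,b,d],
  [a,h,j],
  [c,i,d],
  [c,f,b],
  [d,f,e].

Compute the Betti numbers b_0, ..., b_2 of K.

b_0 = 2, b_1 = 2, b_2 = 2.

Fix the vertex order a < b < c < d < e < f < g < h < i < j < k and write every simplex with vertices in increasing order. Then dim K = 2 and the simplices of K are:

  0-simplices (11): a, b, c, d, e, f, g, h, i, j, k
  1-simplices (27): ah, aj, ak, bc, bd, be, bf, bg, bi, cd, ce, cf, cg, ci, de, df, dg, di, ef, eg, ei, fg, fi, gi, hj, hk, jk
  2-simplices (18): ahj, ahk, ajk, bce, bcf, bdg, bdi, beg, bfi, cde, cdi, cfg, cgi, def, dfg, efi, egi, hjk

Hence C_0 ≅ Z^11, C_1 ≅ Z^27, C_2 ≅ Z^18.

The boundary map ∂_1: C_1 → C_0 is given by ∂[p,q] = [q] − [p].
The 11×27 boundary matrix has rank 9 and Smith normal form diag(1,1,1,1,1,1,1,1,1).

The boundary map ∂_2: C_2 → C_1 maps a triangle to the signed sum of its edges. For instance
  ∂bfi = fi − bi + bf,
  ∂bcf = cf − bf + bc.
As a 27×18 matrix over Z this has rank 16, with invariant factors (1,1,1,1,1,1,1,1,1,1,1,1,1,1,1,1).

Now H_k = ker ∂_k / im ∂_{k+1}, so:

  H_0: rank C_0 − rank ∂_1 = 11 − 9 = 2, and the invariant factors of ∂_1 are all 1, so H_0 = Z^2.
  H_1: rank ker ∂_1 − rank ∂_2 = (27 − 9) − 16 = 2, and the invariant factors of ∂_2 are all 1, so H_1 = Z^2.
  H_2: rank ker ∂_2 − rank ∂_3 = (18 − 16) − 0 = 2, and there is no ∂_3, so H_2 = Z^2.

As a check, the Euler characteristic is 11 − 27 + 18 = 2, which agrees with 2 − 2 + 2 = 2.
(K is a triangulation of the disjoint union of the 2-sphere S^2 and the torus T^2.)

Hence the Betti numbers are b_0 = 2, b_1 = 2, b_2 = 2.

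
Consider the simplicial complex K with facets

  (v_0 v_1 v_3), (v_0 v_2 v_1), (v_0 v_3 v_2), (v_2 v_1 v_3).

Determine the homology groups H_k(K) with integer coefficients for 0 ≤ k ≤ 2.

Order the vertices as v_0 < v_1 < v_2 < v_3. Listing each simplex with vertices in this order, K has dimension 2 with simplices:

  0-simplices (4): [v_0], [v_1], [v_2], [v_3]
  1-simplices (6): [v_0,v_1], [v_0,v_2], [v_0,v_3], [v_1,v_2], [v_1,v_3], [v_2,v_3]
  2-simplices (4): [v_0,v_1,v_2], [v_0,v_1,v_3], [v_0,v_2,v_3], [v_1,v_2,v_3]

giving chain groups C_0 ≅ Z^4, C_1 ≅ Z^6, C_2 ≅ Z^4.

∂_1: C_1 → C_0 is given by ∂[p,q] = [q] − [p]. For instance
  ∂[v_0,v_2] = [v_2] − [v_0].
The resulting 4×6 matrix has rank 3, and its Smith normal form has invariant factors (1,1,1).

∂_2: C_2 → C_1 sends each 2-simplex [p,q,r] to [q,r] − [p,r] + [p,q]. For instance
  ∂[v_0,v_1,v_2] = [v_1,v_2] − [v_0,v_2] + [v_0,v_1],
  ∂[v_0,v_2,v_3] = [v_2,v_3] − [v_0,v_3] + [v_0,v_2].
The 6×4 boundary matrix has rank 3 and Smith normal form diag(1,1,1).

From H_k ≅ ker(∂_k) / im(∂_{k+1}) we obtain:

  H_0: rank C_0 − rank ∂_1 = 4 − 3 = 1, and the invariant factors of ∂_1 are all 1, so H_0 = Z.
  H_1: rank ker ∂_1 − rank ∂_2 = (6 − 3) − 3 = 0, and the invariant factors of ∂_2 are all 1, so H_1 = 0.
  H_2: rank ker ∂_2 − rank ∂_3 = (4 − 3) − 0 = 1, and there is no ∂_3, so H_2 = Z.

As a check, the Euler characteristic is 4 − 6 + 4 = 2, which agrees with 1 − 0 + 1 = 2.
(K is a triangulation of the 2-sphere S^2.)

H_0 = Z,  H_1 = 0,  H_2 = Z.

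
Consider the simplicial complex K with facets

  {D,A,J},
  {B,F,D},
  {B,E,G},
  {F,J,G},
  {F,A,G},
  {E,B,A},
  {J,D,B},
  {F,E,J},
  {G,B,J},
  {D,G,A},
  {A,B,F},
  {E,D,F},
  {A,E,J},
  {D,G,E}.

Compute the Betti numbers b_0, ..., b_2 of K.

b_0 = 1, b_1 = 2, b_2 = 1.

Take the total order A < B < D < E < F < G < J on the vertex set. Then K (dimension 2) consists of the simplices:

  0-simplices (7): A, B, D, E, F, G, J
  1-simplices (21): AB, AD, AE, AF, AG, AJ, BD, BE, BF, BG, BJ, DE, DF, DG, DJ, EF, EG, EJ, FG, FJ, GJ
  2-simplices (14): ABE, ABF, ADG, ADJ, AEJ, AFG, BDF, BDJ, BEG, BGJ, DEF, DEG, EFJ, FGJ

giving chain groups C_0 ≅ Z^7, C_1 ≅ Z^21, C_2 ≅ Z^14.

∂_1: C_1 → C_0 maps an edge to its endpoints' difference, ∂[p,q] = q − p. For instance
  ∂DJ = J − D.
This gives a 7×21 integer matrix of rank 6; reducing to Smith normal form yields diagonal entries (1,1,1,1,1,1).

The boundary map ∂_2: C_2 → C_1 maps a triangle to the signed sum of its edges. For instance
  ∂ABF = BF − AF + AB,
  ∂AEJ = EJ − AJ + AE.
The 21×14 boundary matrix has rank 13 and Smith normal form diag(1,1,1,1,1,1,1,1,1,1,1,1,1).

Now H_k = ker ∂_k / im ∂_{k+1}, so:

  H_0: rank C_0 − rank ∂_1 = 7 − 6 = 1, and the invariant factors of ∂_1 are all 1, so H_0 = Z.
  H_1: rank ker ∂_1 − rank ∂_2 = (21 − 6) − 13 = 2, and the invariant factors of ∂_2 are all 1, so H_1 = Z^2.
  H_2: rank ker ∂_2 − rank ∂_3 = (14 − 13) − 0 = 1, and there is no ∂_3, so H_2 = Z.

Hence the Betti numbers are b_0 = 1, b_1 = 2, b_2 = 1.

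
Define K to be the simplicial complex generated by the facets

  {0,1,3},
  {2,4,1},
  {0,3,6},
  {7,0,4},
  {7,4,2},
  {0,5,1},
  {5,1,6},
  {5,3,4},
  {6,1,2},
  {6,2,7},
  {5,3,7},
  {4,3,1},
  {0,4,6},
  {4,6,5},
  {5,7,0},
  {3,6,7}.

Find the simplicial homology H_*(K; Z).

Order the vertices as 0 < 1 < 2 < 3 < 4 < 5 < 6 < 7. Listing each simplex with vertices in this order, K has dimension 2 with simplices:

  0-simplices (8): [0], [1], [2], [3], [4], [5], [6], [7]
  1-simplices (24): (24 of them)
  2-simplices (16): [0,1,3], [0,1,5], [0,3,6], [0,4,6], [0,4,7], [0,5,7], [1,2,4], [1,2,6], [1,3,4], [1,5,6], [2,4,7], [2,6,7], [3,4,5], [3,5,7], [3,6,7], [4,5,6]

Hence C_0 ≅ Z^8, C_1 ≅ Z^24, C_2 ≅ Z^16.

The boundary map ∂_1: C_1 → C_0 sends each edge [p,q] (with p < q) to q − p. For instance
  ∂[3,5] = [5] − [3].
The 8×24 boundary matrix has rank 7 and Smith normal form diag(1,1,1,1,1,1,1).

Boundary ∂_2: C_2 → C_1 sends each 2-simplex [p,q,r] to [q,r] − [p,r] + [p,q]. For instance
  ∂[2,6,7] = [6,7] − [2,7] + [2,6],
  ∂[0,4,6] = [4,6] − [0,6] + [0,4].
As a 24×16 matrix over Z this has rank 15, with invariant factors (1,1,1,1,1,1,1,1,1,1,1,1,1,1,1).

From H_k ≅ ker(∂_k) / im(∂_{k+1}) we obtain:

  H_0: rank C_0 − rank ∂_1 = 8 − 7 = 1, and the invariant factors of ∂_1 are all 1, so H_0 ≅ Z.
  H_1: rank ker ∂_1 − rank ∂_2 = (24 − 7) − 15 = 2, and the invariant factors of ∂_2 are all 1, so H_1 ≅ Z^2.
  H_2: rank ker ∂_2 − rank ∂_3 = (16 − 15) − 0 = 1, and there is no ∂_3, so H_2 ≅ Z.

As a check, the Euler characteristic is 8 − 24 + 16 = 0, which agrees with 1 − 2 + 1 = 0.

H_0 ≅ Z,  H_1 ≅ Z^2,  H_2 ≅ Z.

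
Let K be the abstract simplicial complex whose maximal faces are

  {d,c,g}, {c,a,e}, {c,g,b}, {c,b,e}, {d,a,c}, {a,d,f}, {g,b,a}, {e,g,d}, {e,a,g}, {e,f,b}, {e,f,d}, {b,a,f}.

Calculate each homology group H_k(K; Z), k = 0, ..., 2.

H_0 = Z,  H_1 = Z/2,  H_2 = 0.

Take the total order a < b < c < d < e < f < g on the vertex set. Then K (dimension 2) consists of the simplices:

  0-simplices (7): a, b, c, d, e, f, g
  1-simplices (18): ab, ac, ad, ae, af, ag, bc, be, bf, bg, cd, ce, cg, de, df, dg, ef, eg
  2-simplices (12): abf, abg, acd, ace, adf, aeg, bce, bcg, bef, cdg, def, deg

Hence C_0 ≅ Z^7, C_1 ≅ Z^18, C_2 ≅ Z^12.

The boundary map ∂_1: C_1 → C_0 is given by ∂[p,q] = [q] − [p].
As a 7×18 matrix over Z this has rank 6, with invariant factors (1,1,1,1,1,1).

Boundary ∂_2: C_2 → C_1 acts by ∂[p,q,r] = [q,r] − [p,r] + [p,q]. For instance
  ∂abf = bf − af + ab,
  ∂aeg = eg − ag + ae.
The 18×12 boundary matrix has rank 12 and Smith normal form diag(1,1,1,1,1,1,1,1,1,1,1,2).

Now H_k = ker ∂_k / im ∂_{k+1}, so:

  H_0: rank C_0 − rank ∂_1 = 7 − 6 = 1, and the invariant factors of ∂_1 are all 1, so H_0 = Z.
  H_1: rank ker ∂_1 − rank ∂_2 = (18 − 6) − 12 = 0, and ∂_2 has invariant factor 2 > 1, so H_1 = Z/2.
  H_2: rank ker ∂_2 − rank ∂_3 = (12 − 12) − 0 = 0, and there is no ∂_3, so H_2 = 0.

As a check, the Euler characteristic is 7 − 18 + 12 = 1, which agrees with 1 − 0 + 0 = 1.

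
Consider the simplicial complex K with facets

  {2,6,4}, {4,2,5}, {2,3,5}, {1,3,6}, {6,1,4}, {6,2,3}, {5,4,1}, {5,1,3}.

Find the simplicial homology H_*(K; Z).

We work with the vertex ordering 1 < 2 < 3 < 4 < 5 < 6. The simplices of K, each written with vertices in increasing order, are:

  0-simplices (6): [1], [2], [3], [4], [5], [6]
  1-simplices (12): [1,3], [1,4], [1,5], [1,6], [2,3], [2,4], [2,5], [2,6], [3,5], [3,6], [4,5], [4,6]
  2-simplices (8): [1,3,5], [1,3,6], [1,4,5], [1,4,6], [2,3,5], [2,3,6], [2,4,5], [2,4,6]

giving chain groups C_0 ≅ Z^6, C_1 ≅ Z^12, C_2 ≅ Z^8.

∂_1: C_1 → C_0 is given by ∂[p,q] = [q] − [p].
As a 6×12 matrix over Z this has rank 5, with invariant factors (1,1,1,1,1).

The boundary map ∂_2: C_2 → C_1 acts by ∂[p,q,r] = [q,r] − [p,r] + [p,q]. For instance
  ∂[2,4,5] = [4,5] − [2,5] + [2,4],
  ∂[1,4,6] = [4,6] − [1,6] + [1,4].
As a 12×8 matrix over Z this has rank 7, with invariant factors (1,1,1,1,1,1,1).

Reading off H_k = ker ∂_k / im ∂_{k+1}:

  H_0: rank C_0 − rank ∂_1 = 6 − 5 = 1, and the invariant factors of ∂_1 are all 1, so H_0 = Z.
  H_1: rank ker ∂_1 − rank ∂_2 = (12 − 5) − 7 = 0, and the invariant factors of ∂_2 are all 1, so H_1 = 0.
  H_2: rank ker ∂_2 − rank ∂_3 = (8 − 7) − 0 = 1, and there is no ∂_3, so H_2 = Z.

H_0 ≅ Z,  H_1 = 0,  H_2 ≅ Z.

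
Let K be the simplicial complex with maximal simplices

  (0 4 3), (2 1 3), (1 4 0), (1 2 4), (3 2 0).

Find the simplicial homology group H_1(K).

H_1 = Z.

Order the vertices as 0 < 1 < 2 < 3 < 4. Listing each simplex with vertices in this order, K has dimension 2 with simplices:

  0-simplices (5): [0], [1], [2], [3], [4]
  1-simplices (10): [0,1], [0,2], [0,3], [0,4], [1,2], [1,3], [1,4], [2,3], [2,4], [3,4]
  2-simplices (5): [0,1,4], [0,2,3], [0,3,4], [1,2,3], [1,2,4]

so the chain groups are C_0 ≅ Z^5, C_1 ≅ Z^10, C_2 ≅ Z^5.

The boundary map ∂_1: C_1 → C_0 maps an edge to its endpoints' difference, ∂[p,q] = q − p.
The 5×10 boundary matrix has rank 4 and Smith normal form diag(1,1,1,1).

∂_2: C_2 → C_1 acts by ∂[p,q,r] = [q,r] − [p,r] + [p,q]. For instance
  ∂[0,3,4] = [3,4] − [0,4] + [0,3],
  ∂[0,1,4] = [1,4] − [0,4] + [0,1].
The 10×5 boundary matrix has rank 5 and Smith normal form diag(1,1,1,1,1).

Computing H_k = (kernel of ∂_k) / (image of ∂_{k+1}):

  H_1: rank ker ∂_1 − rank ∂_2 = (10 − 4) − 5 = 1, and the invariant factors of ∂_2 are all 1, so H_1 = Z.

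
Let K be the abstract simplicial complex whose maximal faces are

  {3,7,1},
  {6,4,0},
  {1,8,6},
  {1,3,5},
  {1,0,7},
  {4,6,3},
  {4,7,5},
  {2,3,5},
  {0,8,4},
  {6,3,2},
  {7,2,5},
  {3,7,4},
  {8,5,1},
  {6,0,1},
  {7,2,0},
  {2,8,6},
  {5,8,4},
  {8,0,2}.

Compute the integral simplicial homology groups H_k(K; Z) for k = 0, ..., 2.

K has 9 vertices, 27 edges, 18 triangles.
rank ∂_0 = 0, rank ∂_1 = 8 ⇒ b_0 = 9 − 0 − 8 = 1; all invariant factors of ∂_1 are 1 so no torsion. So H_0 ≅ Z.
rank ∂_1 = 8, rank ∂_2 = 18 ⇒ b_1 = 27 − 8 − 18 = 1; ∂_2 has invariant factor(s) [2] giving torsion. So H_1 ≅ Z ⊕ Z/2Z.
rank ∂_2 = 18, rank ∂_3 = 0 ⇒ b_2 = 18 − 18 − 0 = 0. So H_2 ≅ 0.

H_0 = Z,  H_1 = Z ⊕ Z/2Z,  H_2 = 0.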